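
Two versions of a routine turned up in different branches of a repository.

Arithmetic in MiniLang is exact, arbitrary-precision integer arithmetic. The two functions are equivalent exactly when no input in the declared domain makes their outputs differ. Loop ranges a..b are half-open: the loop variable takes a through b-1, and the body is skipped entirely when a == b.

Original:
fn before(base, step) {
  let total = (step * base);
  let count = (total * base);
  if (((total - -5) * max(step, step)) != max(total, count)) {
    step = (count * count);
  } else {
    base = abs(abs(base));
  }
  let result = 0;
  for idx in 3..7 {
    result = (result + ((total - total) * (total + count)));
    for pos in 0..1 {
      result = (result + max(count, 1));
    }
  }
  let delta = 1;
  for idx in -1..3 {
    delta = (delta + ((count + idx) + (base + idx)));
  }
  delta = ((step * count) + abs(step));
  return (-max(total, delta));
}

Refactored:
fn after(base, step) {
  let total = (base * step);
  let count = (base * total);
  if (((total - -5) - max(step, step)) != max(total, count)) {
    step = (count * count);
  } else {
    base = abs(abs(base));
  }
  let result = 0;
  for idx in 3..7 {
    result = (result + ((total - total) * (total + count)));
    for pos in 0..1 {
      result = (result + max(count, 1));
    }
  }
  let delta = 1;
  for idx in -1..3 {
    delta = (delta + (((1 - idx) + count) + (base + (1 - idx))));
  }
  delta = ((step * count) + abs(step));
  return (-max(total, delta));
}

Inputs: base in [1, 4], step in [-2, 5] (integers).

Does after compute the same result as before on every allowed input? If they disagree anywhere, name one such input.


Not equivalent: base=1, step=5 separates them (-150 vs -30).
before: total becomes 5; next count becomes 5; next (((total - -5) * max(step, step)) != max(total, count)) evaluates to true; next step becomes 25; next result becomes 0; next at idx=3:; next result becomes 0; next at pos=0:; next result becomes 5; next at idx=4:; next result becomes 5; next at pos=0:; next result becomes 10; next at idx=5:; next result becomes 10; next at pos=0:; next result becomes 15; next at idx=6:; next result becomes 15; next at pos=0:; next result becomes 20; next delta becomes 1; next at idx=-1:; next delta becomes 5; next at idx=0:; next delta becomes 11; next at idx=1:; next delta becomes 19; next at idx=2:; next delta becomes 29; next delta becomes 150; next final value -150
after: total becomes 5; next count becomes 5; next (((total - -5) - max(step, step)) != max(total, count)) evaluates to false; next base becomes 1; next result becomes 0; next at idx=3:; next result becomes 0; next at pos=0:; next result becomes 5; next at idx=4:; next result becomes 5; next at pos=0:; next result becomes 10; next at idx=5:; next result becomes 10; next at pos=0:; next result becomes 15; next at idx=6:; next result becomes 15; next at pos=0:; next result becomes 20; next delta becomes 1; next at idx=-1:; next delta becomes 11; next at idx=0:; next delta becomes 19; next at idx=1:; next delta becomes 25; next at idx=2:; next delta becomes 29; next delta becomes 30; next final value -30
verdict: not equivalent; witness: base=1, step=5


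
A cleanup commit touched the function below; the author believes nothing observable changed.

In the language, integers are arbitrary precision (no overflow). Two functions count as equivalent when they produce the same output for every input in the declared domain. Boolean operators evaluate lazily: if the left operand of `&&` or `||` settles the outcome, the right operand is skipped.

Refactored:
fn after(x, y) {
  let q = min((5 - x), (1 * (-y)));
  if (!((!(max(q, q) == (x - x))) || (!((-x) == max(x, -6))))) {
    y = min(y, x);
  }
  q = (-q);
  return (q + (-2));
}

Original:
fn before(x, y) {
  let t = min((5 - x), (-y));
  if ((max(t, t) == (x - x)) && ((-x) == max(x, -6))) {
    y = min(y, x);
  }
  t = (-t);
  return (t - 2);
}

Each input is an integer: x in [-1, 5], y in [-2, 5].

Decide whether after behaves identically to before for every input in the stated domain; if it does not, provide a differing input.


The two are interchangeable: constant usage differs; boolean connective usage differs; local variable names differ; arithmetic usage differs, and every declared input agrees.
As a probe, take x=4, y=-1: before runs t := 1 | ((max(t, t) == (x - x)) && ((-x) == max(x, -6))): false | t := -1 | result -3; after runs q := 1 | (!((!(max(q, q) == (x - x))) || (!((-x) == max(x, -6))))): false | q := -1 | result -3; both end at -3.
Sweeping the whole domain (56 inputs) finds no disagreement.
verdict: equivalent


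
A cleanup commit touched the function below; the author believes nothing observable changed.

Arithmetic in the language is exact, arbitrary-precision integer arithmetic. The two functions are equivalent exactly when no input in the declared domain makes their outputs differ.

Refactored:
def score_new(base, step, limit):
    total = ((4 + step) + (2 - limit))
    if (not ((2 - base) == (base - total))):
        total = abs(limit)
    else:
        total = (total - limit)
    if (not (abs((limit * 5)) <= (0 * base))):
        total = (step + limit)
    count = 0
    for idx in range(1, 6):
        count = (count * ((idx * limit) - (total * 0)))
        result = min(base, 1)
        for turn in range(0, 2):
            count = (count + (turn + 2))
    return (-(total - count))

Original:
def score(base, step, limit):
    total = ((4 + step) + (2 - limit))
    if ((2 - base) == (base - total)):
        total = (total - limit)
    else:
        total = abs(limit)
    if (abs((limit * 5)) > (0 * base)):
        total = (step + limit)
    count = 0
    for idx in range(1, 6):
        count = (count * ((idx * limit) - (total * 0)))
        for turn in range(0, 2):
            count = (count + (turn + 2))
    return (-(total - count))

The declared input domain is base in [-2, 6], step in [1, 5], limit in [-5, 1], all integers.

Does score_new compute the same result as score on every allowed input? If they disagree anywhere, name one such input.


Equivalent. Among the additions is an assignment to `result` whose value nothing reads, and its value is discarded.
An exhaustive pass over the 315 declared inputs shows identical outputs.
One worked example (base=5, step=1, limit=1) — score: total = 6; ((2 - base) == (base - total)) -> false; total = 1; (abs((limit * 5)) > (0 * base)) -> true; total = 2; count = 0; [idx=1]; count = 0; [turn=0]; count = 2; [turn=1]; count = 5; [idx=2]; count = 10; [turn=0]; count = 12; [turn=1]; count = 15; [idx=3]; count = 45; [turn=0]; count = 47; [turn=1]; count = 50; [idx=4]; count = 200; [turn=0]; count = 202; [turn=1]; count = 205; [idx=5]; count = 1025; [turn=0]; count = 1027; [turn=1]; count = 1030; return 1028; score_new: total = 6; (not ((2 - base) == (base - total))) -> true; total = 1; (not (abs((limit * 5)) <= (0 * base))) -> true; total = 2; count = 0; [idx=1]; count = 0; result = 1; [turn=0]; count = 2; [turn=1]; count = 5; [idx=2]; count = 10; result = 1; [turn=0]; count = 12; [turn=1]; count = 15; [idx=3]; count = 45; result = 1; [turn=0]; count = 47; [turn=1]; count = 50; [idx=4]; count = 200; result = 1; [turn=0]; count = 202; [turn=1]; count = 205; [idx=5]; count = 1025; result = 1; [turn=0]; count = 1027; [turn=1]; count = 1030; return 1028; agreement on 1028.
verdict: equivalent


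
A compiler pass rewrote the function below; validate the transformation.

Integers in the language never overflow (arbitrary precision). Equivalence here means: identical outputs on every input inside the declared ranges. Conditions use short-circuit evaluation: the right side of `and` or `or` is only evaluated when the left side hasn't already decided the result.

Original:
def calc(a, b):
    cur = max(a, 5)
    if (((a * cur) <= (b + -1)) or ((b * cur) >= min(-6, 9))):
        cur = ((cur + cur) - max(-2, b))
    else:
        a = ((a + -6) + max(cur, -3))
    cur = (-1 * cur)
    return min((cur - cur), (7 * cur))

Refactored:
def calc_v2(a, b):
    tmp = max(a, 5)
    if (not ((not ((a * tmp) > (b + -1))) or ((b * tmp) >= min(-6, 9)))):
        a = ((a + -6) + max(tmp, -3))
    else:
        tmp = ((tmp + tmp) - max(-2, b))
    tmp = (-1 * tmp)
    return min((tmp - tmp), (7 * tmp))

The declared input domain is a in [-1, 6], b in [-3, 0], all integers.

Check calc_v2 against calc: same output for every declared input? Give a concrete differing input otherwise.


Changes here: comparison usage differs; boolean connective usage differs; local variable names differ; the full 32-point sweep finds no disagreement.
verdict: equivalent


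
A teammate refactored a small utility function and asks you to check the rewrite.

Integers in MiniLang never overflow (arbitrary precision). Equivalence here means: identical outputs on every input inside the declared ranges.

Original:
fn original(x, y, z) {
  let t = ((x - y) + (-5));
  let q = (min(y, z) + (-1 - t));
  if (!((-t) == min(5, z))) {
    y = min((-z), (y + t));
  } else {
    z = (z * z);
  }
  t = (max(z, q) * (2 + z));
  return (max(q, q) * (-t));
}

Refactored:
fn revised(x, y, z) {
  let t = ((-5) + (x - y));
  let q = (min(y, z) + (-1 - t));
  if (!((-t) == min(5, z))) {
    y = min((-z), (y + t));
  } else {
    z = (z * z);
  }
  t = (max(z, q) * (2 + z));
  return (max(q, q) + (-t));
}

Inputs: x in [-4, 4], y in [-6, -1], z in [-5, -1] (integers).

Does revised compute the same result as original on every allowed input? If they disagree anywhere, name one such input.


These are not equivalent — on x=-4, y=-6, z=-5 the outputs split (48 vs -16).
original: t becomes -3; next q becomes -4; next (!((-t) == min(5, z))) evaluates to true; next y becomes -9; next t becomes 12; next final value 48
revised: t becomes -3; next q becomes -4; next (!((-t) == min(5, z))) evaluates to true; next y becomes -9; next t becomes 12; next final value -16
verdict: not equivalent; witness: x=-4, y=-6, z=-5


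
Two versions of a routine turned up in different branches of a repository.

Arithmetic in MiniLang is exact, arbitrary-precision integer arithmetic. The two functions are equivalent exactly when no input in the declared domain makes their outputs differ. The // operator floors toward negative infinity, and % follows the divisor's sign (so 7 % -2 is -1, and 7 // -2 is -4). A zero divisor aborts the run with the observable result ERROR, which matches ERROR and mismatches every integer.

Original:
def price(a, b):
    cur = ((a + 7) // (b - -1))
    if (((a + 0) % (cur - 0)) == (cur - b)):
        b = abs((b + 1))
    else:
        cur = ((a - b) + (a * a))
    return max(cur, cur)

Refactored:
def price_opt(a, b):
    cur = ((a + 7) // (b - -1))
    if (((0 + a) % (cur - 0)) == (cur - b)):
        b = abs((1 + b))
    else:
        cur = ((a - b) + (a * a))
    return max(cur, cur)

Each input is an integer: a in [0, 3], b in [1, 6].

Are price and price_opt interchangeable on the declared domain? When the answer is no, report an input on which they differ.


Behavior is preserved: although same computation, different form, the outputs never diverge.
One worked example (a=0, b=6) — price: cur := 1 | (((a + 0) % (cur - 0)) == (cur - b)): false | cur := -6 | result -6; price_opt: cur := 1 | (((0 + a) % (cur - 0)) == (cur - b)): false | cur := -6 | result -6; agreement on -6.
An exhaustive pass over the 24 declared inputs shows identical outputs.
verdict: equivalent


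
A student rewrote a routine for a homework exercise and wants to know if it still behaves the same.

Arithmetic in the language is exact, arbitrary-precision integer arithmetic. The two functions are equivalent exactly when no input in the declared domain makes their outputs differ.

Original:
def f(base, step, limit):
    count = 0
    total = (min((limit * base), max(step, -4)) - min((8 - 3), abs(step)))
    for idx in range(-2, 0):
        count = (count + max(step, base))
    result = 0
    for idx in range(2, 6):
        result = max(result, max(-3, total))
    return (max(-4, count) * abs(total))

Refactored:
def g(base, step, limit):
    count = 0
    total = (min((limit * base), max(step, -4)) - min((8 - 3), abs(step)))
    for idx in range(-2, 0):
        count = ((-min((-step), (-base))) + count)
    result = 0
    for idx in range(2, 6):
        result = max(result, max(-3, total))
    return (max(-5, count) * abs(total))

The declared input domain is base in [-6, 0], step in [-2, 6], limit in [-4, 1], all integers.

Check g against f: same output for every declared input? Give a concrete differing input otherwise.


Equivalent. The one real change (`-4` became `-5`) has no effect anywhere in the declared ranges.
An exhaustive pass over the 378 declared inputs shows identical outputs.
As a probe, take base=0, step=2, limit=-3: f runs count = 0; total = -2; [idx=-2]; count = 2; [idx=-1]; count = 4; result = 0; [idx=2]; result = 0; [idx=3]; result = 0; [idx=4]; result = 0; [idx=5]; result = 0; return 8; g runs count = 0; total = -2; [idx=-2]; count = 2; [idx=-1]; count = 4; result = 0; [idx=2]; result = 0; [idx=3]; result = 0; [idx=4]; result = 0; [idx=5]; result = 0; return 8; both end at 8.
verdict: equivalent


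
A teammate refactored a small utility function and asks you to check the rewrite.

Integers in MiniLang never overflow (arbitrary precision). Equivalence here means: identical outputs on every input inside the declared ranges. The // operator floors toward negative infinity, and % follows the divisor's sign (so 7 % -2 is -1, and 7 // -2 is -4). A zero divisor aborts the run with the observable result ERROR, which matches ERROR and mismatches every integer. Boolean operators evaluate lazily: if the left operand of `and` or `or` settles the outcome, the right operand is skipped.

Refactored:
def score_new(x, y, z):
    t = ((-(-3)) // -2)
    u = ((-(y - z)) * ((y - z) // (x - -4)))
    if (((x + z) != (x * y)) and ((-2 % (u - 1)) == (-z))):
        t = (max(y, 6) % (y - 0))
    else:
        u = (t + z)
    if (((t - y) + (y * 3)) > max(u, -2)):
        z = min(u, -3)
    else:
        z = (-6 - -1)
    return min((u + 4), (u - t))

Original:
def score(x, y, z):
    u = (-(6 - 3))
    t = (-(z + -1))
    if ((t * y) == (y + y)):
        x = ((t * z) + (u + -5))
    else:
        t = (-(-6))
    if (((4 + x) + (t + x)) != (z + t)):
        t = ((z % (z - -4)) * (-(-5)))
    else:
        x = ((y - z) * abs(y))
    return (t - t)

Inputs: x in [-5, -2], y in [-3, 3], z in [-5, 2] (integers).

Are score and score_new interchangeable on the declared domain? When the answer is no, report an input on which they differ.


Consider the input x=-5, y=-3, z=-5.
score: u := -3 | t := 6 | ((t * y) == (y + y)): false | t := 6 | (((4 + x) + (t + x)) != (z + t)): true | t := 0 | result 0
score_new: t := -2 | u := 4 | (((x + z) != (x * y)) and ((-2 % (u - 1)) == (-z))): false | u := -7 | (((t - y) + (y * 3)) > max(u, -2)): false | z := -5 | result -5
0 != -5, so the rewrite changes behavior.
verdict: not equivalent; witness: x=-5, y=-3, z=-5


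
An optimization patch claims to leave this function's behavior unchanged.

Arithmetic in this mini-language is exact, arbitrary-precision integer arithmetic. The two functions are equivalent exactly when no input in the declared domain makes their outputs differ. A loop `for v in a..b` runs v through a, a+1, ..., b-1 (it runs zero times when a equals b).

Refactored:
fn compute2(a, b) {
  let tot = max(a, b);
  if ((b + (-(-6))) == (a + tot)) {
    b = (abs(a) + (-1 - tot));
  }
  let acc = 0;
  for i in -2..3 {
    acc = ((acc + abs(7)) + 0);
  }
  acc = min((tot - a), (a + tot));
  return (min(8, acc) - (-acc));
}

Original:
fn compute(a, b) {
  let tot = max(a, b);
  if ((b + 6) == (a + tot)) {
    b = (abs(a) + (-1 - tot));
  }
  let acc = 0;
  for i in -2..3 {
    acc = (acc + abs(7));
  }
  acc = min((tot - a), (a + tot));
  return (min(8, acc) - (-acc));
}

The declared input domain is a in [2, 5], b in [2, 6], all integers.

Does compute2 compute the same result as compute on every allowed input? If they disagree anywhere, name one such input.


Side by side, the visible changes include: arithmetic usage differs, constant usage differs.
Spot check at a=5, b=4 — compute: tot = 5; ((b + 6) == (a + tot)) -> true; b = -1; acc = 0; [i=-2]; acc = 7; [i=-1]; acc = 14; [i=0]; acc = 21; [i=1]; acc = 28; [i=2]; acc = 35; acc = 0; return 0. compute2: tot = 5; ((b + (-(-6))) == (a + tot)) -> true; b = -1; acc = 0; [i=-2]; acc = 7; [i=-1]; acc = 14; [i=0]; acc = 21; [i=1]; acc = 28; [i=2]; acc = 35; acc = 0; return 0. Both give 0.
Across all 20 domain points the two functions coincide.
verdict: equivalent


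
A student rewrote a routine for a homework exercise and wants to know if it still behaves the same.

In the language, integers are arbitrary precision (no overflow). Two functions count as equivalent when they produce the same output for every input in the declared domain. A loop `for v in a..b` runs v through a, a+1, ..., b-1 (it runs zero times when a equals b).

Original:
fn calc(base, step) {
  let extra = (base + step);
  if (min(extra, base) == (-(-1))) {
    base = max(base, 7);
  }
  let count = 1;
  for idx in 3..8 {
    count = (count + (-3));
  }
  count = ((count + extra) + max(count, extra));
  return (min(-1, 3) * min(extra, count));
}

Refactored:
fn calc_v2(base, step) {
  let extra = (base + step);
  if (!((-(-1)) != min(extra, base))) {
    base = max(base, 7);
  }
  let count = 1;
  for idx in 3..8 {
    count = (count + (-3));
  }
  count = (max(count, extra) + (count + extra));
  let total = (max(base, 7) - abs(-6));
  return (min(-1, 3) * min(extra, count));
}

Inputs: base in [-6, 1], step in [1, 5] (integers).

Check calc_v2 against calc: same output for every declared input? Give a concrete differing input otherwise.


Differences: comparison usage differs; min/max/abs usage differs; constant usage differs; boolean connective usage differs; local variable names differ; arithmetic usage differs; statement counts differ — yet all 40 inputs agree.
verdict: equivalent


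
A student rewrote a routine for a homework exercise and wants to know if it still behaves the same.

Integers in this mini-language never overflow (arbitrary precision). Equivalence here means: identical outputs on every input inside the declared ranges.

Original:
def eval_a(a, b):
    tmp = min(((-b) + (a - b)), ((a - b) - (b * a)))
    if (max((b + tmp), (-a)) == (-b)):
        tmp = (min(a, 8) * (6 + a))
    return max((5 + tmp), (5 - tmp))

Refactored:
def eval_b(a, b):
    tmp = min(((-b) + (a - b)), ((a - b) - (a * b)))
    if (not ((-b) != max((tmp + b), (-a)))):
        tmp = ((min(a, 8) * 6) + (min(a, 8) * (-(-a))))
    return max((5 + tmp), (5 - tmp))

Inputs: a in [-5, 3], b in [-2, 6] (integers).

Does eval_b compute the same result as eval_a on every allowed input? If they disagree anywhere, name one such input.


Changes here: boolean connective usage differs; also arithmetic usage differs; also comparison usage differs; also constant usage differs; also min/max/abs usage differs; the full 81-point sweep finds no disagreement.
verdict: equivalent


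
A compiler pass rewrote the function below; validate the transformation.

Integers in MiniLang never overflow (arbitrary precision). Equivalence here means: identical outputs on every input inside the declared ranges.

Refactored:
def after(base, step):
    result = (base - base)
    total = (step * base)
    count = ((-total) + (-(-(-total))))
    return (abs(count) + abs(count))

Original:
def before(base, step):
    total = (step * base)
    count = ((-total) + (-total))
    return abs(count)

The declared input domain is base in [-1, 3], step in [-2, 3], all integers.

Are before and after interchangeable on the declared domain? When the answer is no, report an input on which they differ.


At base=-1, step=-2: before gives 4, after gives 8.
verdict: not equivalent; witness: base=-1, step=-2


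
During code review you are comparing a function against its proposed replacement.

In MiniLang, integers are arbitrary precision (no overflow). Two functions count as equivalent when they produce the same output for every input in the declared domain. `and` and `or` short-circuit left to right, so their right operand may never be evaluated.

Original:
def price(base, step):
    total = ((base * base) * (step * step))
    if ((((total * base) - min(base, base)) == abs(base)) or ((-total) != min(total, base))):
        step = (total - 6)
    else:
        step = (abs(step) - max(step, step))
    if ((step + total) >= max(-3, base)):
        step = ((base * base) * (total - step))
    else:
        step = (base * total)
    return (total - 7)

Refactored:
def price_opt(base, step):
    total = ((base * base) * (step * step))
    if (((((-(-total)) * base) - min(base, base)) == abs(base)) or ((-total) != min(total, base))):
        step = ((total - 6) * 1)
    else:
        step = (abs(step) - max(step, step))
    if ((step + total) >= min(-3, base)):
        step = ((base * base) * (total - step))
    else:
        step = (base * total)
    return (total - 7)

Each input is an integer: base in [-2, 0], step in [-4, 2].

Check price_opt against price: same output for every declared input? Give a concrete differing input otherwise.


The edit looks behavioral (`max(-3, base)` became `min(-3, base)`), but over these ranges it never changes the outcome.
One worked example (base=-1, step=1) — price: total becomes 1; next ((((total * base) - min(base, base)) == abs(base)) or ((-total) != min(total, base))) evaluates to false; next step becomes 0; next ((step + total) >= max(-3, base)) evaluates to true; next step becomes 1; next final value -6; price_opt: total becomes 1; next (((((-(-total)) * base) - min(base, base)) == abs(base)) or ((-total) != min(total, base))) evaluates to false; next step becomes 0; next ((step + total) >= min(-3, base)) evaluates to true; next step becomes 1; next final value -6; agreement on -6.
Sweeping the whole domain (21 inputs) finds no disagreement.
verdict: equivalent


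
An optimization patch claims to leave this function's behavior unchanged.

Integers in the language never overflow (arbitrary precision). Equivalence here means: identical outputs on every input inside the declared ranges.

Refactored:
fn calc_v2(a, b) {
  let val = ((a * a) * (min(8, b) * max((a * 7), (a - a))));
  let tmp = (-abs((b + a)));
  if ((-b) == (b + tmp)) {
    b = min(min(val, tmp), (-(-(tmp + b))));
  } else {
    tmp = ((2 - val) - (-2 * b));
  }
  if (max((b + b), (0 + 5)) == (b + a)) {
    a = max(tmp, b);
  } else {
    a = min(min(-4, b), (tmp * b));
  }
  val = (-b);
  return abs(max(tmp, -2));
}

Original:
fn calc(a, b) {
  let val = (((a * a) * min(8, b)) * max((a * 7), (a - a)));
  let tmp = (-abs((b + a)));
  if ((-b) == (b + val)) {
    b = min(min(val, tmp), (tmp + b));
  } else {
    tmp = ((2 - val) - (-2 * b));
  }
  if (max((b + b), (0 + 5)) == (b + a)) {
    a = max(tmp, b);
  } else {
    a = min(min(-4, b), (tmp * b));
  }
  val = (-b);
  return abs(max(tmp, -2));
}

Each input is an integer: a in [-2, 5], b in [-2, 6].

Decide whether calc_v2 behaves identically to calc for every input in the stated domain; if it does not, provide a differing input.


These are not equivalent — on a=-1, b=0 the outputs split (1 vs 2).
calc: val = 0; tmp = -1; ((-b) == (b + val)) -> true; b = -1; (max((b + b), (0 + 5)) == (b + a)) -> false; a = -4; val = 1; return 1
calc_v2: val = 0; tmp = -1; ((-b) == (b + tmp)) -> false; tmp = 2; (max((b + b), (0 + 5)) == (b + a)) -> false; a = -4; val = 0; return 2
verdict: not equivalent; witness: a=-1, b=0


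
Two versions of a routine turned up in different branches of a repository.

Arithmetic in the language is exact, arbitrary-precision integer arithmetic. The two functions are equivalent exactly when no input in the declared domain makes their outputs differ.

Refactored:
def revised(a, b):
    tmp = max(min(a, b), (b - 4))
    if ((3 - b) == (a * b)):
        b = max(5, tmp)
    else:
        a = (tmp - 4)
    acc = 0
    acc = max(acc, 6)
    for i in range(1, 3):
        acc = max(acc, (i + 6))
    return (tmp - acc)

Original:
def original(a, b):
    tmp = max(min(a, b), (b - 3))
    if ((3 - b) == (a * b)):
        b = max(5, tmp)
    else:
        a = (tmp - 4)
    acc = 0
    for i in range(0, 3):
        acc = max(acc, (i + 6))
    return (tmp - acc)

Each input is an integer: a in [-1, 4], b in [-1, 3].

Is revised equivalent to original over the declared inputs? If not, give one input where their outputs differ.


The rewrite breaks on a=-1, b=3, where the results are -8 and -9.
original: tmp becomes 0; next ((3 - b) == (a * b)) evaluates to false; next a becomes -4; next acc becomes 0; next at i=0:; next acc becomes 6; next at i=1:; next acc becomes 7; next at i=2:; next acc becomes 8; next final value -8
revised: tmp becomes -1; next ((3 - b) == (a * b)) evaluates to false; next a becomes -5; next acc becomes 0; next acc becomes 6; next at i=1:; next acc becomes 7; next at i=2:; next acc becomes 8; next final value -9
verdict: not equivalent; witness: a=-1, b=3


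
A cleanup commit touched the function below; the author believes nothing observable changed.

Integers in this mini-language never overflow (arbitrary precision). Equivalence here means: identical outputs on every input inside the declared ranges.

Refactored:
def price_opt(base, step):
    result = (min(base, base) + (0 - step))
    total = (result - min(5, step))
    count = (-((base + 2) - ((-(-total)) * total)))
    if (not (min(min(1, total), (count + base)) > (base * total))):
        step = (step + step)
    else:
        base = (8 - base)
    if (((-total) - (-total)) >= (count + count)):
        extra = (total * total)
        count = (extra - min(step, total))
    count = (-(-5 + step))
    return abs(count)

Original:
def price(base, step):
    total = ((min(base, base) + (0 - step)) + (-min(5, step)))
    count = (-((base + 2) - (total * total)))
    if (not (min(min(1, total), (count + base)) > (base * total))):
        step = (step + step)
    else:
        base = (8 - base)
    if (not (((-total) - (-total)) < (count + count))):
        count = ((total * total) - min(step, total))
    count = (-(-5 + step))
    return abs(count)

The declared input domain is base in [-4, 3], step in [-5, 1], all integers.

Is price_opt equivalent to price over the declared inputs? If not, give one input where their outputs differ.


The two are interchangeable: comparison usage differs, boolean connective usage differs, local variable names differ, arithmetic usage differs, statement counts differ, and every declared input agrees.
Tracing base=1, step=-5: price: total=11, then count=118, then (not (min(min(1, total), (count + base)) > (base * total))) is true, then step=-10, then (not (((-total) - (-total)) < (count + count))) is false, then count=15, then returns 15 | price_opt: result=6, then total=11, then count=118, then (not (min(min(1, total), (count + base)) > (base * total))) is true, then step=-10, then (((-total) - (-total)) >= (count + count)) is false, then count=15, then returns 15 — matching result 15.
Checked all 56 inputs in the declared domain: the outputs agree on every one.
verdict: equivalent


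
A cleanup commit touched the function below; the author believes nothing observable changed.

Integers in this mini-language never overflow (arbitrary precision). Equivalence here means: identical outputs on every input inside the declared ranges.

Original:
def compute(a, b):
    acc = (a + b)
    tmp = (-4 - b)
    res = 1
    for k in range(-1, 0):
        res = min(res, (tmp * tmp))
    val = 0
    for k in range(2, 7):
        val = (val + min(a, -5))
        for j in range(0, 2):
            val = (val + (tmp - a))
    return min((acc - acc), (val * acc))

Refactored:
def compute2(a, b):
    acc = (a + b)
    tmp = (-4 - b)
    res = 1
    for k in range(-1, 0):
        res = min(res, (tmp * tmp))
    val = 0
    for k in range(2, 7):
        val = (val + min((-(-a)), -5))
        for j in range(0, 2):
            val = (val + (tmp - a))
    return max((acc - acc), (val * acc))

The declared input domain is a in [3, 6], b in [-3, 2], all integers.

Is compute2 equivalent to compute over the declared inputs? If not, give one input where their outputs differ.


Run the pair on a=3, b=-2.
compute: acc = 1; tmp = -2; res = 1; [k=-1]; res = 1; val = 0; [k=2]; val = -5; [j=0]; val = -10; [j=1]; val = -15; [k=3]; val = -20; [j=0]; val = -25; [j=1]; val = -30; [k=4]; val = -35; [j=0]; val = -40; [j=1]; val = -45; [k=5]; val = -50; [j=0]; val = -55; [j=1]; val = -60; [k=6]; val = -65; [j=0]; val = -70; [j=1]; val = -75; return -75
compute2: acc = 1; tmp = -2; res = 1; [k=-1]; res = 1; val = 0; [k=2]; val = -5; [j=0]; val = -10; [j=1]; val = -15; [k=3]; val = -20; [j=0]; val = -25; [j=1]; val = -30; [k=4]; val = -35; [j=0]; val = -40; [j=1]; val = -45; [k=5]; val = -50; [j=0]; val = -55; [j=1]; val = -60; [k=6]; val = -65; [j=0]; val = -70; [j=1]; val = -75; return 0
-75 vs 0 — the two versions disagree here.
verdict: not equivalent; witness: a=3, b=-2


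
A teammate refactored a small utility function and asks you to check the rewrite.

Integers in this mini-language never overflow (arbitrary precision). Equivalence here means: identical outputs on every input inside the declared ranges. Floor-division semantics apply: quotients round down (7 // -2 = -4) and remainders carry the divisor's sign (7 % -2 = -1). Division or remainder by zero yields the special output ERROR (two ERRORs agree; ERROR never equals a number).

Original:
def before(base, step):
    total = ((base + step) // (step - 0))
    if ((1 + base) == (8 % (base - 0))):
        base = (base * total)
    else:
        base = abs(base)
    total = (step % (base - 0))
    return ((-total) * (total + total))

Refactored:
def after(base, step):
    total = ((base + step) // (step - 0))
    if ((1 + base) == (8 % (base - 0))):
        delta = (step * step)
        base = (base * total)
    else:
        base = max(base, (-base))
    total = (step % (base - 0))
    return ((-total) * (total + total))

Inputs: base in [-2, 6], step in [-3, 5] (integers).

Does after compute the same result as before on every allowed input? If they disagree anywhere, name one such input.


Beyond behavior-preserving changes, the revision adds an assignment to `delta` whose value nothing reads.
Tracing base=6, step=4: before: total := 2 | ((1 + base) == (8 % (base - 0))): false | base := 6 | total := 4 | result -32 | after: total := 2 | ((1 + base) == (8 % (base - 0))): false | base := 6 | total := 4 | result -32 — matching result -32.
Across all 81 domain points the two functions coincide.
verdict: equivalent


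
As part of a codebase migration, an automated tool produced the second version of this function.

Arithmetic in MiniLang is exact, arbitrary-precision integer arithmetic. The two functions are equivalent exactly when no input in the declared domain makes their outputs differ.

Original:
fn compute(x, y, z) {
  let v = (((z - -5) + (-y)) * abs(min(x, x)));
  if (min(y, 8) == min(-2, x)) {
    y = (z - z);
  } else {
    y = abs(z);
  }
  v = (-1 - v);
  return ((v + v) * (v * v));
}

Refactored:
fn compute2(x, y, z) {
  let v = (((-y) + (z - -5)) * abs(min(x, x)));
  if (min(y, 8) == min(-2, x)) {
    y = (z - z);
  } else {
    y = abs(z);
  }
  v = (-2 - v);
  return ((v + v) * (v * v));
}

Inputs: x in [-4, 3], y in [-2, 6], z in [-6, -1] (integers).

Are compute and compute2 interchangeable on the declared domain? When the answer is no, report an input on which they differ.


Consider the input x=-4, y=-2, z=-6.
compute: v becomes 4; next (min(y, 8) == min(-2, x)) evaluates to false; next y becomes 6; next v becomes -5; next final value -250
compute2: v becomes 4; next (min(y, 8) == min(-2, x)) evaluates to false; next y becomes 6; next v becomes -6; next final value -432
-250 != -432, so the rewrite changes behavior.
verdict: not equivalent; witness: x=-4, y=-2, z=-6


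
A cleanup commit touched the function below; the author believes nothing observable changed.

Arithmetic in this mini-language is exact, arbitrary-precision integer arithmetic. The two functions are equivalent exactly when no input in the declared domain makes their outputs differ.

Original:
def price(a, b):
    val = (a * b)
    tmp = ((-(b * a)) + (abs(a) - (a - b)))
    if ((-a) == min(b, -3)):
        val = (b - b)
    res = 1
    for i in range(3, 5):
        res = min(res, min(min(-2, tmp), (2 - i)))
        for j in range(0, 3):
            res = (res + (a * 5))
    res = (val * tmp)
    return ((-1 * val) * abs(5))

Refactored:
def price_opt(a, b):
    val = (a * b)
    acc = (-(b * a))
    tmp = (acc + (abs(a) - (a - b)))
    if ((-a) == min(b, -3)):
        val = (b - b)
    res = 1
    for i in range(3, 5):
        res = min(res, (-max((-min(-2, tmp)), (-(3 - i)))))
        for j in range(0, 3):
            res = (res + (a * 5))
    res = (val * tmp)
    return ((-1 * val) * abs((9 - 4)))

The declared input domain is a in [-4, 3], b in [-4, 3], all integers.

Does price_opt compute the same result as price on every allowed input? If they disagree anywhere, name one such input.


Equivalent. Although `2` became `3`, no input in the stated domain can expose it.
Checked all 64 inputs in the declared domain: the outputs agree on every one.
Spot check at a=3, b=3 — price: val := 9 | tmp := -6 | ((-a) == min(b, -3)): true | val := 0 | res := 1 | iter i=3: | res := -6 | iter j=0: | res := 9 | iter j=1: | res := 24 | iter j=2: | res := 39 | iter i=4: | res := -6 | iter j=0: | res := 9 | iter j=1: | res := 24 | iter j=2: | res := 39 | res := 0 | result 0. price_opt: val := 9 | acc := -9 | tmp := -6 | ((-a) == min(b, -3)): true | val := 0 | res := 1 | iter i=3: | res := -6 | iter j=0: | res := 9 | iter j=1: | res := 24 | iter j=2: | res := 39 | iter i=4: | res := -6 | iter j=0: | res := 9 | iter j=1: | res := 24 | iter j=2: | res := 39 | res := 0 | result 0. Both give 0.
verdict: equivalent


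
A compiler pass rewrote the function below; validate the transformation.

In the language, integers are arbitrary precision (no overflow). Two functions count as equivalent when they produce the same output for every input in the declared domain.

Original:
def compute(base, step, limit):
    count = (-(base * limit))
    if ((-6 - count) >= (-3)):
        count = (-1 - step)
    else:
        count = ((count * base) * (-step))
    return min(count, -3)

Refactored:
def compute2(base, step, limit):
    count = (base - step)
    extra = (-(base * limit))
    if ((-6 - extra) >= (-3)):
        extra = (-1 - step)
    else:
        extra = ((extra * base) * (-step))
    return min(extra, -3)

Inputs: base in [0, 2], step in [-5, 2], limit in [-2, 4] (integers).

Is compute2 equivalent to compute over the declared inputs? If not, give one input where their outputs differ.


The two are interchangeable: statement counts differ; local variable names differ; arithmetic usage differs, and every declared input agrees.
Tracing base=2, step=0, limit=0: compute: count becomes 0; next ((-6 - count) >= (-3)) evaluates to false; next count becomes 0; next final value -3 | compute2: count becomes 2; next extra becomes 0; next ((-6 - extra) >= (-3)) evaluates to false; next extra becomes 0; next final value -3 — matching result -3.
Sweeping the whole domain (168 inputs) finds no disagreement.
verdict: equivalent


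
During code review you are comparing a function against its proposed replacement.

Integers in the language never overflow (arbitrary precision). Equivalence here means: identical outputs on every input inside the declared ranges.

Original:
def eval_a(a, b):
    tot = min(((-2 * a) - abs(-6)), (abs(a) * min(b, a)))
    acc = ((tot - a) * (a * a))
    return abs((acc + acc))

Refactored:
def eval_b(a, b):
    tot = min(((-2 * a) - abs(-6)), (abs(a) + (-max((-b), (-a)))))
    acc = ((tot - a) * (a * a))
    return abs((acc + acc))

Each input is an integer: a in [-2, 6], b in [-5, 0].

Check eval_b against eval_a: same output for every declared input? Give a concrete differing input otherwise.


Try a=-2, b=-5.
eval_a: tot = -10; acc = -32; return 64
eval_b: tot = -3; acc = -4; return 8
64 against 8: the behavior changed.
verdict: not equivalent; witness: a=-2, b=-5


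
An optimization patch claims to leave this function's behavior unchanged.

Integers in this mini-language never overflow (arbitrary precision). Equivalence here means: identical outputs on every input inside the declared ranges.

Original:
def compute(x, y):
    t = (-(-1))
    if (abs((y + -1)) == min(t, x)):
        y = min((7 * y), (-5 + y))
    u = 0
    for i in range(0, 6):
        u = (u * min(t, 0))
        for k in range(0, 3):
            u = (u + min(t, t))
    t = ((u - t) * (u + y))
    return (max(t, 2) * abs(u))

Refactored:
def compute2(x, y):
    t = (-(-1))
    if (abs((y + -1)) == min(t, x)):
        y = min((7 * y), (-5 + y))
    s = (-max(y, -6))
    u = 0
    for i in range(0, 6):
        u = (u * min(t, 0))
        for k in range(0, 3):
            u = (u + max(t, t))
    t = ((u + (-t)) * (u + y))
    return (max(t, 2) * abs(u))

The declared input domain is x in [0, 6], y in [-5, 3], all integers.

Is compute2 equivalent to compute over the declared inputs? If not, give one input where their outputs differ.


The suspicious edit (`min(t, t)` became `max(t, t)`) never changes the result for any input inside the declared domain.
One worked example (x=6, y=-3) — compute: t becomes 1; next (abs((y + -1)) == min(t, x)) evaluates to false; next u becomes 0; next at i=0:; next u becomes 0; next at k=0:; next u becomes 1; next at k=1:; next u becomes 2; next at k=2:; next u becomes 3; next at i=1:; next u becomes 0; next at k=0:; next u becomes 1; next at k=1:; next u becomes 2; next at k=2:; next u becomes 3; next at i=2:; next u becomes 0; next at k=0:; next u becomes 1; next at k=1:; next u becomes 2; next at k=2:; next u becomes 3; next at i=3:; next u becomes 0; next at k=0:; next u becomes 1; next at k=1:; next u becomes 2; next at k=2:; next u becomes 3; next at i=4:; next u becomes 0; next at k=0:; next u becomes 1; next at k=1:; next u becomes 2; next at k=2:; next u becomes 3; next at i=5:; next u becomes 0; next at k=0:; next u becomes 1; next at k=1:; next u becomes 2; next at k=2:; next u becomes 3; next t becomes 0; next final value 6; compute2: t becomes 1; next (abs((y + -1)) == min(t, x)) evaluates to false; next s becomes 3; next u becomes 0; next at i=0:; next u becomes 0; next at k=0:; next u becomes 1; next at k=1:; next u becomes 2; next at k=2:; next u becomes 3; next at i=1:; next u becomes 0; next at k=0:; next u becomes 1; next at k=1:; next u becomes 2; next at k=2:; next u becomes 3; next at i=2:; next u becomes 0; next at k=0:; next u becomes 1; next at k=1:; next u becomes 2; next at k=2:; next u becomes 3; next at i=3:; next u becomes 0; next at k=0:; next u becomes 1; next at k=1:; next u becomes 2; next at k=2:; next u becomes 3; next at i=4:; next u becomes 0; next at k=0:; next u becomes 1; next at k=1:; next u becomes 2; next at k=2:; next u becomes 3; next at i=5:; next u becomes 0; next at k=0:; next u becomes 1; next at k=1:; next u becomes 2; next at k=2:; next u becomes 3; next t becomes 0; next final value 6; agreement on 6.
Every one of the 63 inputs gives matching results.
verdict: equivalent


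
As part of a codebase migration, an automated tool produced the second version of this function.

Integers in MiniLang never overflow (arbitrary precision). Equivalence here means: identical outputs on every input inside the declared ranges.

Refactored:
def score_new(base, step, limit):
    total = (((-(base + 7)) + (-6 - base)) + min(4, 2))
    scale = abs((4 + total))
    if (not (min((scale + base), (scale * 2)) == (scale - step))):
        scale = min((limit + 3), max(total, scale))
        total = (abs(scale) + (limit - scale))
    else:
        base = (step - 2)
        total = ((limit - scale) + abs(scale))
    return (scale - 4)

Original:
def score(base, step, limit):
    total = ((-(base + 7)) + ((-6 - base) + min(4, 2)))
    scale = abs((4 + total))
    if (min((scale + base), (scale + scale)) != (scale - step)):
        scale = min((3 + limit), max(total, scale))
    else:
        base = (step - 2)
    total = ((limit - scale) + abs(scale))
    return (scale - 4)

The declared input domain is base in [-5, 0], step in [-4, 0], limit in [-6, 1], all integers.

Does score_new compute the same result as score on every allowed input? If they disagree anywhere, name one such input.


The two are interchangeable: comparison usage differs; also constant usage differs; also min/max/abs usage differs; also statement counts differ; also arithmetic usage differs; also boolean connective usage differs, and every declared input agrees.
Tracing base=-2, step=0, limit=-2: score: total becomes -7; next scale becomes 3; next (min((scale + base), (scale + scale)) != (scale - step)) evaluates to true; next scale becomes 1; next total becomes -2; next final value -3 | score_new: total becomes -7; next scale becomes 3; next (not (min((scale + base), (scale * 2)) == (scale - step))) evaluates to true; next scale becomes 1; next total becomes -2; next final value -3 — matching result -3.
Across all 240 domain points the two functions coincide.
verdict: equivalent
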